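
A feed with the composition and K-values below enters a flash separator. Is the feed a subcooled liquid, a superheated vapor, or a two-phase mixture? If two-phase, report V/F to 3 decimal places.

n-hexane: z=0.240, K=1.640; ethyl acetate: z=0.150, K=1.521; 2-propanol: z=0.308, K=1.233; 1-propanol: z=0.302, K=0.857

ΣzᵢKᵢ = 1.260; Σzᵢ/Kᵢ = 0.847.
Since Σzᵢ/Kᵢ < 1 the mixture is above its dew point — single vapor phase.

superheated vapor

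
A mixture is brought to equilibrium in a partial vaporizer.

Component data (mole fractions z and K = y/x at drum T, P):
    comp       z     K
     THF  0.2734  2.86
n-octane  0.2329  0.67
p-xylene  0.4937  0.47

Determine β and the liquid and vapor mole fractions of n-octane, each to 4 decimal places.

β = 0.1939, x_n-octane = 0.2488, y_n-octane = 0.1667

Rachford–Rice: g(β) = Σ zᵢ(Kᵢ−1)/(1+β(Kᵢ−1)) = 0.
Check two-phase: ΣzᵢKᵢ = 1.1700 > 1 and Σzᵢ/Kᵢ = 1.4936 > 1, so g(0) = 0.1700 > 0 and g(1) = -0.4936 < 0.
Iterate (Newton) starting at β = 0.39:
  β = 0.3900: g = -0.12332, g' = -0.5715 → β = 0.1742
  β = 0.1742: g = 0.01425, g' = -0.7364 → β = 0.1936
  β = 0.1936: g = 0.00024, g' = -0.7125 → β = 0.1939
Converged at β = 0.1939.
Compositions from xᵢ = zᵢ/(1+β(Kᵢ−1)), yᵢ = Kᵢxᵢ:
  THF: x = 0.2009, y = 0.5747
  n-octane: x = 0.2488, y = 0.1667
  p-xylene: x = 0.5502, y = 0.2586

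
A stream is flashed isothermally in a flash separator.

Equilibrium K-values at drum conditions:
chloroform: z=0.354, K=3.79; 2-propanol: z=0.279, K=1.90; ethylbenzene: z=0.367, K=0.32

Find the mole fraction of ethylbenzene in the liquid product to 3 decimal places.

Let ψ = V/F and solve Σ zᵢ(Kᵢ−1)/(1+ψ(Kᵢ−1)) = 0.
g(0) = ΣzᵢKᵢ − 1 = 0.989 and g(1) = 1 − Σzᵢ/Kᵢ = -0.387, so a root lies in (0, 1).
Iterate (Newton) starting at ψ = 0.67:
  ψ = 0.670: g = 0.0424, g' = -0.995 → ψ = 0.713
  ψ = 0.713: g = -0.0007, g' = -1.031 → ψ = 0.712
Converged at ψ = 0.712.
Compositions from xᵢ = zᵢ/(1+ψ(Kᵢ−1)), yᵢ = Kᵢxᵢ:
  chloroform: x = 0.119, y = 0.449
  2-propanol: x = 0.170, y = 0.323
  ethylbenzene: x = 0.711, y = 0.228

x_ethylbenzene = 0.711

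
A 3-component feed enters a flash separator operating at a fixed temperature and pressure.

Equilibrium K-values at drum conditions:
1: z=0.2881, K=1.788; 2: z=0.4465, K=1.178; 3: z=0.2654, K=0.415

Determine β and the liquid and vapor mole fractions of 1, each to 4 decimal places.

Material balance + equilibrium reduce to Σ zᵢ(Kᵢ−1)/(1+β(Kᵢ−1)) = 0.
Check two-phase: ΣzᵢKᵢ = 1.1512 > 1 and Σzᵢ/Kᵢ = 1.1797 > 1, so g(0) = 0.1512 > 0 and g(1) = -0.1797 < 0.
Iterate (Newton) starting at β = 0.5:
  β = 0.5000: g = 0.01639, g' = -0.2854 → β = 0.5574
  β = 0.5574: g = -0.00035, g' = -0.2981 → β = 0.5563
Converged at β = 0.5563.
Compositions from xᵢ = zᵢ/(1+β(Kᵢ−1)), yᵢ = Kᵢxᵢ:
  1: x = 0.2003, y = 0.3581
  2: x = 0.4063, y = 0.4786
  3: x = 0.3934, y = 0.1633

β = 0.5563, x_1 = 0.2003, y_1 = 0.3581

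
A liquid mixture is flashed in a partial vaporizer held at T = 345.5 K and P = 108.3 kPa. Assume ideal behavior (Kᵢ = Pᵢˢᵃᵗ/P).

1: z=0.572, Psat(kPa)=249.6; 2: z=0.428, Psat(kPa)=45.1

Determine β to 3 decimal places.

Raoult's law: Kᵢ = Pᵢˢᵃᵗ/P = Pᵢˢᵃᵗ/108.3.
  K_1 = 249.6/108.3 = 2.30471, K_2 = 45.1/108.3 = 0.41644
Material balance + equilibrium reduce to Σ zᵢ(Kᵢ−1)/(1+β(Kᵢ−1)) = 0.
Feasibility: ΣzᵢKᵢ = 1.497, Σzᵢ/Kᵢ = 1.276 — both > 1, two phases present.
Newton iteration, β⁰ = 0.5:
  β = 0.500: g = 0.0990, g' = -0.647 → β = 0.653
  β = 0.653: g = -0.0005, g' = -0.664 → β = 0.652
Converged at β = 0.652.

β = 0.652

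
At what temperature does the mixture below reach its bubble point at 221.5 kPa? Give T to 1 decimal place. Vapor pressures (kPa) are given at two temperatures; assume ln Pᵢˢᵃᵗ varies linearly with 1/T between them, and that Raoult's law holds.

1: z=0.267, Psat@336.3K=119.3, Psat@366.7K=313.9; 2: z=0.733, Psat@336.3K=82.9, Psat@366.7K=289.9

T = 358.6 K

Bubble-point temperature: ΣzᵢPᵢˢᵃᵗ(T) = P. Interpolate ln Pᵢˢᵃᵗ = aᵢ + bᵢ/T.
  T = 336.3 K: ΣzᵢPᵢˢᵃᵗ = 92.62 kPa
  T = 366.7 K: ΣzᵢPᵢˢᵃᵗ = 296.31 kPa
  T = 351.5 K: ΣzᵢPᵢˢᵃᵗ = 169.51 kPa
  T = 359.1 K: ΣzᵢPᵢˢᵃᵗ = 225.34 kPa
  T = 355.3 K: ΣzᵢPᵢˢᵃᵗ = 195.71 kPa
  T = 357.2 K: ΣzᵢPᵢˢᵃᵗ = 210.07 kPa
Interpolating between 357.2 K and 359.1 K gives T ≈ 358.6 K.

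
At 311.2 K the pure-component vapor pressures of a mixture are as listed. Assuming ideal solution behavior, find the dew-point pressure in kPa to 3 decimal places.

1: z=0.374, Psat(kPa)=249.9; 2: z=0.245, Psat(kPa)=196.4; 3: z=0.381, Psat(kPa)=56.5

Pdew = 105.403 kPa

At the dew point ψ → 1, so Σzᵢ/Kᵢ = 1 with Kᵢ = Pᵢˢᵃᵗ/P ⇒ 1/P = Σzᵢ/Pᵢˢᵃᵗ.
1/P = 0.374/249.9 + 0.245/196.4 + 0.381/56.5 = 0.009487 ⇒ P = 105.403 kPa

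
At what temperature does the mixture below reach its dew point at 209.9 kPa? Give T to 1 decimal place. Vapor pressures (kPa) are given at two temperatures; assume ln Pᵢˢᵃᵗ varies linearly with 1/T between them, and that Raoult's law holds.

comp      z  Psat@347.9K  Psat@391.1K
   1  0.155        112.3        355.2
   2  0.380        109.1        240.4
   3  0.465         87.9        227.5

Dew-point temperature: Σzᵢ·P/Pᵢˢᵃᵗ(T) = 1. Interpolate ln Pᵢˢᵃᵗ = aᵢ + bᵢ/T.
  T = 347.9 K: ΣzᵢP/Pᵢˢᵃᵗ = 2.1312
  T = 391.1 K: ΣzᵢP/Pᵢˢᵃᵗ = 0.8524
  T = 369.5 K: ΣzᵢP/Pᵢˢᵃᵗ = 1.3101
  T = 380.3 K: ΣzᵢP/Pᵢˢᵃᵗ = 1.0499
  T = 385.7 K: ΣzᵢP/Pᵢˢᵃᵗ = 0.9446
  T = 383.0 K: ΣzᵢP/Pᵢˢᵃᵗ = 0.9955
Interpolating between 380.3 K and 383.0 K gives T ≈ 382.8 K.

T = 382.8 K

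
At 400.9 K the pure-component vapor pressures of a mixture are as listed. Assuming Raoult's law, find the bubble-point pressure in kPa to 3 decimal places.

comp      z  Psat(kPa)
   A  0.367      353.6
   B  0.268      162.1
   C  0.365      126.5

At the bubble point ψ → 0, so ΣzᵢKᵢ = 1 with Kᵢ = Pᵢˢᵃᵗ/P ⇒ P = ΣzᵢPᵢˢᵃᵗ.
P = 0.367·353.6 + 0.268·162.1 + 0.365·126.5 = 219.386 kPa

Pbub = 219.386 kPa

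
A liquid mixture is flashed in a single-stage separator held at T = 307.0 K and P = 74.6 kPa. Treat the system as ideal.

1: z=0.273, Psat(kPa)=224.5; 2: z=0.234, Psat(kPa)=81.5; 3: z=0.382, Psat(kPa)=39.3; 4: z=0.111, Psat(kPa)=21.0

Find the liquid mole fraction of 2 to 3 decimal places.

Raoult's law: Kᵢ = Pᵢˢᵃᵗ/P = Pᵢˢᵃᵗ/74.6.
  K_1 = 224.5/74.6 = 3.00938, K_2 = 81.5/74.6 = 1.09249, K_3 = 39.3/74.6 = 0.52681, K_4 = 21.0/74.6 = 0.28150
Rachford–Rice: g(ψ) = Σ zᵢ(Kᵢ−1)/(1+ψ(Kᵢ−1)) = 0.
Check two-phase: ΣzᵢKᵢ = 1.310 > 1 and Σzᵢ/Kᵢ = 1.424 > 1, so g(0) = 0.310 > 0 and g(1) = -0.424 < 0.
Iterate (Newton) starting at ψ = 0.4:
  ψ = 0.400: g = -0.0099, g' = -0.584 → ψ = 0.383
Converged at ψ = 0.383.
Compositions from xᵢ = zᵢ/(1+ψ(Kᵢ−1)), yᵢ = Kᵢxᵢ:
  1: x = 0.154, y = 0.464
  2: x = 0.226, y = 0.247
  3: x = 0.467, y = 0.246
  4: x = 0.153, y = 0.043

x_2 = 0.226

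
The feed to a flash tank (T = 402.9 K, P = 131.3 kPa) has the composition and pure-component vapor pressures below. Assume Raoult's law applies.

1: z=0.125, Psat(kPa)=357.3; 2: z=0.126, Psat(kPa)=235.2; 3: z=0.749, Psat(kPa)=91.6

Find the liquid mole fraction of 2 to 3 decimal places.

x_2 = 0.108

Raoult's law: Kᵢ = Pᵢˢᵃᵗ/P = Pᵢˢᵃᵗ/131.3.
  K_1 = 357.3/131.3 = 2.72125, K_2 = 235.2/131.3 = 1.79132, K_3 = 91.6/131.3 = 0.69764
Newton iteration, ψ⁰ = 0.4:
  ψ = 0.400: g = -0.0545, g' = -0.264 → ψ = 0.194
  ψ = 0.194: g = 0.0073, g' = -0.345 → ψ = 0.215
Converged at ψ = 0.215.
Compositions from xᵢ = zᵢ/(1+ψ(Kᵢ−1)), yᵢ = Kᵢxᵢ:
  1: x = 0.091, y = 0.248
  2: x = 0.108, y = 0.193
  3: x = 0.801, y = 0.559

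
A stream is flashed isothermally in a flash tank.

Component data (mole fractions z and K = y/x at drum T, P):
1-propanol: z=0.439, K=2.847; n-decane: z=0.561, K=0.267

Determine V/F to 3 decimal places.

V/F = 0.295

Rachford–Rice: g(V/F) = Σ zᵢ(Kᵢ−1)/(1+V/F(Kᵢ−1)) = 0.
Check two-phase: ΣzᵢKᵢ = 1.400 > 1 and Σzᵢ/Kᵢ = 2.255 > 1, so g(0) = 0.400 > 0 and g(1) = -1.255 < 0.
Binary case is linear: z₁(K₁−1)(1+V/F(K₂−1)) + z₂(K₂−1)(1+V/F(K₁−1)) = 0
⇒ V/F = [z₁(K₁−1)+z₂(K₂−1)] / [−(K₁−1)(K₂−1)] = 0.3996/1.3539 = 0.295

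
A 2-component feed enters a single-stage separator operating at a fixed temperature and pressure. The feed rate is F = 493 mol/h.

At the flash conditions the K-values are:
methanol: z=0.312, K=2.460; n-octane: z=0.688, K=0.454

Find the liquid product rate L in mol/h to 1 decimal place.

L = 443.6 mol/h

Rachford–Rice: g(V/F) = Σ zᵢ(Kᵢ−1)/(1+V/F(Kᵢ−1)) = 0.
Check two-phase: ΣzᵢKᵢ = 1.080 > 1 and Σzᵢ/Kᵢ = 1.642 > 1, so g(0) = 0.080 > 0 and g(1) = -0.642 < 0.
Binary case is linear: z₁(K₁−1)(1+V/F(K₂−1)) + z₂(K₂−1)(1+V/F(K₁−1)) = 0
⇒ V/F = [z₁(K₁−1)+z₂(K₂−1)] / [−(K₁−1)(K₂−1)] = 0.0799/0.7972 = 0.100
Then V = V/F·F = 0.1002·493 = 49.4 mol/h and L = F − V = 443.6 mol/h.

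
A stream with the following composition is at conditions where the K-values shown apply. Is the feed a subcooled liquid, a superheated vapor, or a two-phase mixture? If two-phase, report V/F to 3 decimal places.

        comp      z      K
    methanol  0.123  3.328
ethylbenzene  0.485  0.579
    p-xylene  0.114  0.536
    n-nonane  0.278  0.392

ΣzᵢKᵢ = 0.860; Σzᵢ/Kᵢ = 1.796.
Since ΣzᵢKᵢ < 1 the mixture is below its bubble point — single liquid phase.

subcooled liquid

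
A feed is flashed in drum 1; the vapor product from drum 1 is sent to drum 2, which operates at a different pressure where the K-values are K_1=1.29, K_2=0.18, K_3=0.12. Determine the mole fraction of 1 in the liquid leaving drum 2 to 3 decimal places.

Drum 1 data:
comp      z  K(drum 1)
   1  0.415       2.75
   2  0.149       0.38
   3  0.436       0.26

x_1 (drum 2) = 0.748

Drum 1:
Let ψ₁ = V/F and solve Σ zᵢ(Kᵢ−1)/(1+ψ₁(Kᵢ−1)) = 0.
Feasibility: ΣzᵢKᵢ = 1.311, Σzᵢ/Kᵢ = 2.220 — both > 1, two phases present.
Newton iteration, ψ₁⁰ = 0.5:
  ψ₁ = 0.500: g = -0.2587, g' = -1.083 → ψ₁ = 0.261
  ψ₁ = 0.261: g = -0.0118, g' = -1.047 → ψ₁ = 0.250
Converged at ψ₁ = 0.250.
Drum-1 compositions:
  1: x = 0.289, y = 0.794
  2: x = 0.176, y = 0.067
  3: x = 0.535, y = 0.139
Drum-2 feed = drum-1 vapor: z₂ = (0.7939, 0.0670, 0.1391).
Drum 2:
Let ψ₂ = V/F and solve Σ zᵢ(Kᵢ−1)/(1+ψ₂(Kᵢ−1)) = 0.
g(0) = ΣzᵢKᵢ − 1 = 0.053 and g(1) = 1 − Σzᵢ/Kᵢ = -1.147, so a root lies in (0, 1).
Newton–Raphson from ψ₂ = 0.53:
  ψ₂ = 0.530: g = -0.1270, g' = -0.569 → ψ₂ = 0.307
  ψ₂ = 0.307: g = -0.0297, g' = -0.339 → ψ₂ = 0.219
  ψ₂ = 0.219: g = -0.0022, g' = -0.291 → ψ₂ = 0.212
Converged at ψ₂ = 0.212.
  1: x = 0.748, y = 0.965
  2: x = 0.081, y = 0.015
  3: x = 0.171, y = 0.021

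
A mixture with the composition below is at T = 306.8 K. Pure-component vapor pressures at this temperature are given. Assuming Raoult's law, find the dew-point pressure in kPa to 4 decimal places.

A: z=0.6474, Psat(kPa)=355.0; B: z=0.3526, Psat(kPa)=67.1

At the dew point ψ → 1, so Σzᵢ/Kᵢ = 1 with Kᵢ = Pᵢˢᵃᵗ/P ⇒ 1/P = Σzᵢ/Pᵢˢᵃᵗ.
1/P = 0.6474/355.0 + 0.3526/67.1 = 0.0070785 ⇒ P = 141.2728 kPa

Pdew = 141.2728 kPa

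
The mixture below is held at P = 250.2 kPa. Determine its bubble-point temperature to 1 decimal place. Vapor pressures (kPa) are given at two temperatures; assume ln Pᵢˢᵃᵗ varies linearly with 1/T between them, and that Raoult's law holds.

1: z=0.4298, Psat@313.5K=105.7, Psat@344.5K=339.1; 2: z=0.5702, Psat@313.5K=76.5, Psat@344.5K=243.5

T = 340.8 K

Bubble-point temperature: ΣzᵢPᵢˢᵃᵗ(T) = P. Interpolate ln Pᵢˢᵃᵗ = aᵢ + bᵢ/T.
  T = 313.5 K: ΣzᵢPᵢˢᵃᵗ = 89.05 kPa
  T = 344.5 K: ΣzᵢPᵢˢᵃᵗ = 284.59 kPa
  T = 329.0 K: ΣzᵢPᵢˢᵃᵗ = 163.61 kPa
  T = 336.8 K: ΣzᵢPᵢˢᵃᵗ = 217.55 kPa
  T = 340.6 K: ΣzᵢPᵢˢᵃᵗ = 248.76 kPa
  T = 342.6 K: ΣzᵢPᵢˢᵃᵗ = 266.64 kPa
Interpolating between 340.6 K and 342.6 K gives T ≈ 340.8 K.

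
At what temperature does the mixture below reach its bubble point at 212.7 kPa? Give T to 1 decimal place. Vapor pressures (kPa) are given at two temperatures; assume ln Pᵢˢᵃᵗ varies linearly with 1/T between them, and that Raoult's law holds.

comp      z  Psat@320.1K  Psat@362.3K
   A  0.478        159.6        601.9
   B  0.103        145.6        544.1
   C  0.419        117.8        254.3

T = 334.2 K

Bubble-point temperature: ΣzᵢPᵢˢᵃᵗ(T) = P. Interpolate ln Pᵢˢᵃᵗ = aᵢ + bᵢ/T.
  T = 320.1 K: ΣzᵢPᵢˢᵃᵗ = 140.64 kPa
  T = 362.3 K: ΣzᵢPᵢˢᵃᵗ = 450.30 kPa
  T = 341.2 K: ΣzᵢPᵢˢᵃᵗ = 258.82 kPa
  T = 330.6 K: ΣzᵢPᵢˢᵃᵗ = 191.93 kPa
  T = 335.9 K: ΣzᵢPᵢˢᵃᵗ = 223.28 kPa
  T = 333.2 K: ΣzᵢPᵢˢᵃᵗ = 206.81 kPa
Interpolating between 333.2 K and 335.9 K gives T ≈ 334.2 K.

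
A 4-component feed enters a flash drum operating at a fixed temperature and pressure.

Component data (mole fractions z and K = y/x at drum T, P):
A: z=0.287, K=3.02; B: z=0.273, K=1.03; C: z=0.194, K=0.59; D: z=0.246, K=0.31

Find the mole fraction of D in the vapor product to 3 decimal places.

y_D = 0.105

Iterate (Newton) starting at V/F = 0.5:
  V/F = 0.500: g = -0.0627, g' = -0.615 → V/F = 0.398
  V/F = 0.398: g = 0.0004, g' = -0.629 → V/F = 0.399
Converged at V/F = 0.399.
Compositions from xᵢ = zᵢ/(1+V/F(Kᵢ−1)), yᵢ = Kᵢxᵢ:
  A: x = 0.159, y = 0.480
  B: x = 0.270, y = 0.278
  C: x = 0.232, y = 0.137
  D: x = 0.339, y = 0.105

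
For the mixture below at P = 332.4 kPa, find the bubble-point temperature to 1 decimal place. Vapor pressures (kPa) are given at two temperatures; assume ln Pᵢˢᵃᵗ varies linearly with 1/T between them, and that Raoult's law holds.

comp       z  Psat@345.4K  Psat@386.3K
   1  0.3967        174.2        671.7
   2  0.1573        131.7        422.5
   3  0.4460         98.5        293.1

T = 374.5 K

Bubble-point temperature: ΣzᵢPᵢˢᵃᵗ(T) = P. Interpolate ln Pᵢˢᵃᵗ = aᵢ + bᵢ/T.
  T = 345.4 K: ΣzᵢPᵢˢᵃᵗ = 133.75 kPa
  T = 386.3 K: ΣzᵢPᵢˢᵃᵗ = 463.65 kPa
  T = 365.9 K: ΣzᵢPᵢˢᵃᵗ = 257.76 kPa
  T = 376.1 K: ΣzᵢPᵢˢᵃᵗ = 348.33 kPa
  T = 371.0 K: ΣzᵢPᵢˢᵃᵗ = 300.24 kPa
  T = 373.6 K: ΣzᵢPᵢˢᵃᵗ = 324.02 kPa
Interpolating between 373.6 K and 376.1 K gives T ≈ 374.5 K.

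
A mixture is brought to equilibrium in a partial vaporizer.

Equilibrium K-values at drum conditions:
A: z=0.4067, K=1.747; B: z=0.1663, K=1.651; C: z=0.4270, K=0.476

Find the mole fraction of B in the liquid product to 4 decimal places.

Rachford–Rice: g(β) = Σ zᵢ(Kᵢ−1)/(1+β(Kᵢ−1)) = 0.
Check two-phase: ΣzᵢKᵢ = 1.1883 > 1 and Σzᵢ/Kᵢ = 1.2306 > 1, so g(0) = 0.1883 > 0 and g(1) = -0.2306 < 0.
Iterate (Newton) starting at β = 0.5:
  β = 0.5000: g = -0.00032, g' = -0.3757 → β = 0.4992
Converged at β = 0.4992.
Compositions from xᵢ = zᵢ/(1+β(Kᵢ−1)), yᵢ = Kᵢxᵢ:
  A: x = 0.2962, y = 0.5175
  B: x = 0.1255, y = 0.2072
  C: x = 0.5782, y = 0.2752

x_B = 0.1255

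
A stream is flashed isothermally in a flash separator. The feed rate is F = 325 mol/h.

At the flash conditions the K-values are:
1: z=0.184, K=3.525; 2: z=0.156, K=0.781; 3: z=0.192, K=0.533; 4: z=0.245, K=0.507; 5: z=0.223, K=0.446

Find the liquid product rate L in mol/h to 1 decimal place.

L = 297.8 mol/h

Material balance + equilibrium reduce to Σ zᵢ(Kᵢ−1)/(1+β(Kᵢ−1)) = 0.
g(0) = ΣzᵢKᵢ − 1 = 0.096 and g(1) = 1 − Σzᵢ/Kᵢ = -0.595, so a root lies in (0, 1).
Iterate (Newton) starting at β = 0.34:
  β = 0.340: g = -0.1908, g' = -0.597 → β = 0.021
  β = 0.021: g = 0.0698, g' = -1.241 → β = 0.077
  β = 0.077: g = 0.0068, g' = -1.015 → β = 0.084
Converged at β = 0.084.
Then V = β·F = 0.0836·325 = 27.2 mol/h and L = F − V = 297.8 mol/h.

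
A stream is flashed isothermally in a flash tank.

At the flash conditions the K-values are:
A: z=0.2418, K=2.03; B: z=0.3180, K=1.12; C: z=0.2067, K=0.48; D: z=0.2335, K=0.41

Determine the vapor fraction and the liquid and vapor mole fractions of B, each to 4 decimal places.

ψ = 0.1101, x_B = 0.3139, y_B = 0.3515

Rachford–Rice: g(ψ) = Σ zᵢ(Kᵢ−1)/(1+ψ(Kᵢ−1)) = 0.
Feasibility: ΣzᵢKᵢ = 1.0420, Σzᵢ/Kᵢ = 1.4032 — both > 1, two phases present.
Newton iteration, ψ⁰ = 0.5:
  ψ = 0.5000: g = -0.14027, g' = -0.3814 → ψ = 0.1323
  ψ = 0.1323: g = -0.00809, g' = -0.3632 → ψ = 0.1100
  ψ = 0.1100: g = 0.00004, g' = -0.3673 → ψ = 0.1101
Converged at ψ = 0.1101.
Compositions from xᵢ = zᵢ/(1+ψ(Kᵢ−1)), yᵢ = Kᵢxᵢ:
  A: x = 0.2172, y = 0.4409
  B: x = 0.3139, y = 0.3515
  C: x = 0.2193, y = 0.1052
  D: x = 0.2497, y = 0.1024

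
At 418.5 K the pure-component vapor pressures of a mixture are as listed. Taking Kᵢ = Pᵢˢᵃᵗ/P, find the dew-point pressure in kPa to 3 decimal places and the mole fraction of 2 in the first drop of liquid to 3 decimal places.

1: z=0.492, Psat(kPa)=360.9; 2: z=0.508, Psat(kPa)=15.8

At the dew point ψ → 1, so Σzᵢ/Kᵢ = 1 with Kᵢ = Pᵢˢᵃᵗ/P ⇒ 1/P = Σzᵢ/Pᵢˢᵃᵗ.
1/P = 0.492/360.9 + 0.508/15.8 = 0.033515 ⇒ P = 29.837 kPa
xᵢ = zᵢP/Pᵢˢᵃᵗ ⇒ x_2 = 0.508·29.837/15.8 = 0.959

Pdew = 29.837 kPa, x_2 = 0.959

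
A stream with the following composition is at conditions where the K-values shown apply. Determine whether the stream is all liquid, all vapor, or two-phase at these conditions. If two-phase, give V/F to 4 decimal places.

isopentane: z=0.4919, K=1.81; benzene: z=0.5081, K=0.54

two-phase, V/F = 0.4421

ΣzᵢKᵢ = 1.1647; Σzᵢ/Kᵢ = 1.2127.
Both exceed 1, so a two-phase solution exists.
Material balance + equilibrium reduce to Σ zᵢ(Kᵢ−1)/(1+ψ(Kᵢ−1)) = 0.
Binary case is linear: z₁(K₁−1)(1+ψ(K₂−1)) + z₂(K₂−1)(1+ψ(K₁−1)) = 0
⇒ ψ = [z₁(K₁−1)+z₂(K₂−1)] / [−(K₁−1)(K₂−1)] = 0.16471/0.37260 = 0.4421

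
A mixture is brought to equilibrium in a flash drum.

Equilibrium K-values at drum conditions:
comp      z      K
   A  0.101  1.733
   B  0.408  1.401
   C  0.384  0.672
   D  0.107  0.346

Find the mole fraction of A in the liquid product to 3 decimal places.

x_A = 0.088

Let β = V/F and solve Σ zᵢ(Kᵢ−1)/(1+β(Kᵢ−1)) = 0.
Feasibility: ΣzᵢKᵢ = 1.042, Σzᵢ/Kᵢ = 1.230 — both > 1, two phases present.
Newton iteration, β⁰ = 0.58:
  β = 0.580: g = -0.0836, g' = -0.252 → β = 0.248
  β = 0.248: g = -0.0091, g' = -0.207 → β = 0.204
Converged at β = 0.204.
Compositions from xᵢ = zᵢ/(1+β(Kᵢ−1)), yᵢ = Kᵢxᵢ:
  A: x = 0.088, y = 0.152
  B: x = 0.377, y = 0.528
  C: x = 0.411, y = 0.277
  D: x = 0.123, y = 0.043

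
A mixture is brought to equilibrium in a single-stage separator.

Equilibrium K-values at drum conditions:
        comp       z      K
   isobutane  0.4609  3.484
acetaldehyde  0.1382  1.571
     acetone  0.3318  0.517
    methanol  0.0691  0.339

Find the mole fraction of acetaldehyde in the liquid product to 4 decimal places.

Material balance + equilibrium reduce to Σ zᵢ(Kᵢ−1)/(1+V/F(Kᵢ−1)) = 0.
g(0) = ΣzᵢKᵢ − 1 = 1.0179 and g(1) = 1 − Σzᵢ/Kᵢ = -0.0659, so a root lies in (0, 1).
Iterate (Newton) starting at V/F = 0.55:
  V/F = 0.5500: g = 0.25390, g' = -0.7521 → V/F = 0.8876
  V/F = 0.8876: g = 0.01858, g' = -0.7106 → V/F = 0.9137
  V/F = 0.9137: g = -0.00019, g' = -0.7260 → V/F = 0.9135
Converged at V/F = 0.9135.
Compositions from xᵢ = zᵢ/(1+V/F(Kᵢ−1)), yᵢ = Kᵢxᵢ:
  isobutane: x = 0.1410, y = 0.4912
  acetaldehyde: x = 0.0908, y = 0.1427
  acetone: x = 0.5938, y = 0.3070
  methanol: x = 0.1744, y = 0.0591

x_acetaldehyde = 0.0908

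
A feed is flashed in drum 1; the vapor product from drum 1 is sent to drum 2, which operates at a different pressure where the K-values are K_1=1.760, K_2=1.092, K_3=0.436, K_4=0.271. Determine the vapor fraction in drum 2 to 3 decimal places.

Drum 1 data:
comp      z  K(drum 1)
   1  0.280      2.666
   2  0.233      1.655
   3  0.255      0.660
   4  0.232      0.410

Drum 1:
Newton iteration, ψ₁⁰ = 0.57:
  ψ₁ = 0.570: g = 0.0366, g' = -0.486 → ψ₁ = 0.645
Converged at ψ₁ = 0.645.
Drum-1 compositions:
  1: x = 0.135, y = 0.360
  2: x = 0.164, y = 0.271
  3: x = 0.327, y = 0.216
  4: x = 0.375, y = 0.154
Drum-2 feed = drum-1 vapor: z₂ = (0.3598, 0.2711, 0.2156, 0.1536).
Drum 2:
Newton–Raphson from ψ₂ = 0.5:
  ψ₂ = 0.500: g = -0.1236, g' = -0.446 → ψ₂ = 0.223
  ψ₂ = 0.223: g = -0.0146, g' = -0.360 → ψ₂ = 0.183
  ψ₂ = 0.183: g = -0.0001, g' = -0.356 → ψ₂ = 0.182
Converged at ψ₂ = 0.182.
  1: x = 0.316, y = 0.556
  2: x = 0.267, y = 0.291
  3: x = 0.240, y = 0.105
  4: x = 0.177, y = 0.048

V/F (drum 2) = 0.182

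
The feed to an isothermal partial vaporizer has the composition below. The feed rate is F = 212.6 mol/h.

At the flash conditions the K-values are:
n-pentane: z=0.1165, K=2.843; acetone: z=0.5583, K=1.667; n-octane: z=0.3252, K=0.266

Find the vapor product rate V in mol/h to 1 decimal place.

V = 110.6 mol/h

Rachford–Rice: g(V/F) = Σ zᵢ(Kᵢ−1)/(1+V/F(Kᵢ−1)) = 0.
Check two-phase: ΣzᵢKᵢ = 1.3484 > 1 and Σzᵢ/Kᵢ = 1.5984 > 1, so g(0) = 0.3484 > 0 and g(1) = -0.5984 < 0.
Newton iteration, V/F⁰ = 0.38:
  V/F = 0.3800: g = 0.09233, g' = -0.6319 → V/F = 0.5261
  V/F = 0.5261: g = -0.00420, g' = -0.7031 → V/F = 0.5201
Converged at V/F = 0.5201.
Then V = V/F·F = 0.5201·212.6 = 110.6 mol/h and L = F − V = 102.0 mol/h.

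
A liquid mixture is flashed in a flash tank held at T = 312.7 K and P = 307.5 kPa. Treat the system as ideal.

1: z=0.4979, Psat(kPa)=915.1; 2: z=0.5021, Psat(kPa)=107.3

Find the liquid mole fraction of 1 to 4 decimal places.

x_1 = 0.2478

Raoult's law: Kᵢ = Pᵢˢᵃᵗ/P = Pᵢˢᵃᵗ/307.5.
  K_1 = 915.1/307.5 = 2.975935, K_2 = 107.3/307.5 = 0.348943
Material balance + equilibrium reduce to Σ zᵢ(Kᵢ−1)/(1+ψ(Kᵢ−1)) = 0.
Feasibility: ΣzᵢKᵢ = 1.6569, Σzᵢ/Kᵢ = 1.6062 — both > 1, two phases present.
Binary case is linear: z₁(K₁−1)(1+ψ(K₂−1)) + z₂(K₂−1)(1+ψ(K₁−1)) = 0
⇒ ψ = [z₁(K₁−1)+z₂(K₂−1)] / [−(K₁−1)(K₂−1)] = 0.65692/1.28645 = 0.5106
Compositions from xᵢ = zᵢ/(1+ψ(Kᵢ−1)), yᵢ = Kᵢxᵢ:
  1: x = 0.2478, y = 0.7375
  2: x = 0.7522, y = 0.2625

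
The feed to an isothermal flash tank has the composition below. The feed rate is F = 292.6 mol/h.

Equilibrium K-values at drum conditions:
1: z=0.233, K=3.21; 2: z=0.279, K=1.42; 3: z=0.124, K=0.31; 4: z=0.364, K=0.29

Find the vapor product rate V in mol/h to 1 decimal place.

V = 80.0 mol/h

Material balance + equilibrium reduce to Σ zᵢ(Kᵢ−1)/(1+ψ(Kᵢ−1)) = 0.
g(0) = ΣzᵢKᵢ − 1 = 0.288 and g(1) = 1 − Σzᵢ/Kᵢ = -0.924, so a root lies in (0, 1).
Newton iteration, ψ⁰ = 0.55:
  ψ = 0.550: g = -0.2343, g' = -0.912 → ψ = 0.293
  ψ = 0.293: g = -0.0167, g' = -0.844 → ψ = 0.273
Converged at ψ = 0.273.
Then V = ψ·F = 0.2733·292.6 = 80.0 mol/h and L = F − V = 212.6 mol/h.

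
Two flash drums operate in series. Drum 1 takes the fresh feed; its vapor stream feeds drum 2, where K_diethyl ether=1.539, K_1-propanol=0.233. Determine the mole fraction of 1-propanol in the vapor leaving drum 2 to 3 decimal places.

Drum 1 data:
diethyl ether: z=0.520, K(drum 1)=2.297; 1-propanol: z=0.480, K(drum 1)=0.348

Drum 1:
Rachford–Rice: g(ψ₁) = Σ zᵢ(Kᵢ−1)/(1+ψ₁(Kᵢ−1)) = 0.
Feasibility: ΣzᵢKᵢ = 1.361, Σzᵢ/Kᵢ = 1.606 — both > 1, two phases present.
Binary case is linear: z₁(K₁−1)(1+ψ₁(K₂−1)) + z₂(K₂−1)(1+ψ₁(K₁−1)) = 0
⇒ ψ₁ = [z₁(K₁−1)+z₂(K₂−1)] / [−(K₁−1)(K₂−1)] = 0.3615/0.8456 = 0.427
Drum-1 compositions:
  diethyl ether: x = 0.335, y = 0.768
  1-propanol: x = 0.665, y = 0.232
Drum-2 feed = drum-1 vapor: z₂ = (0.7684, 0.2316).
Drum 2:
Material balance + equilibrium reduce to Σ zᵢ(Kᵢ−1)/(1+ψ₂(Kᵢ−1)) = 0.
g(0) = ΣzᵢKᵢ − 1 = 0.237 and g(1) = 1 − Σzᵢ/Kᵢ = -0.493, so a root lies in (0, 1).
Binary case is linear: z₁(K₁−1)(1+ψ₂(K₂−1)) + z₂(K₂−1)(1+ψ₂(K₁−1)) = 0
⇒ ψ₂ = [z₁(K₁−1)+z₂(K₂−1)] / [−(K₁−1)(K₂−1)] = 0.2366/0.4134 = 0.572
  diethyl ether: x = 0.587, y = 0.904
  1-propanol: x = 0.413, y = 0.096

y_1-propanol (drum 2) = 0.096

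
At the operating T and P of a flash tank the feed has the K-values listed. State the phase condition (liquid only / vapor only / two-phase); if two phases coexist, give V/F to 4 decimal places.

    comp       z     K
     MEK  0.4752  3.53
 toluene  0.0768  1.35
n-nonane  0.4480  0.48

ΣzᵢKᵢ = 1.9962; Σzᵢ/Kᵢ = 1.1248.
Both exceed 1, so a two-phase solution exists.
Let ψ = V/F and solve Σ zᵢ(Kᵢ−1)/(1+ψ(Kᵢ−1)) = 0.
Newton iteration, ψ⁰ = 0.68:
  ψ = 0.6800: g = 0.10326, g' = -0.7071 → ψ = 0.8260
  ψ = 0.8260: g = 0.00158, g' = -0.6965 → ψ = 0.8283
Converged at ψ = 0.8283.

two-phase, V/F = 0.8283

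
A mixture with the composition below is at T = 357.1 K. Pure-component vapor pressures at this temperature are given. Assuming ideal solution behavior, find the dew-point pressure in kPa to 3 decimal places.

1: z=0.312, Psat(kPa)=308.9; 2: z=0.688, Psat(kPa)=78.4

Pdew = 102.192 kPa

At the dew point ψ → 1, so Σzᵢ/Kᵢ = 1 with Kᵢ = Pᵢˢᵃᵗ/P ⇒ 1/P = Σzᵢ/Pᵢˢᵃᵗ.
1/P = 0.312/308.9 + 0.688/78.4 = 0.009786 ⇒ P = 102.192 kPa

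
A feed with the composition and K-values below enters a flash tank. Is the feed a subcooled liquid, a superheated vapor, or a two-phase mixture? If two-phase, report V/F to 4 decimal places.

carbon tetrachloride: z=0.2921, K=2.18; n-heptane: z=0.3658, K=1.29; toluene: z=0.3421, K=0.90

ΣzᵢKᵢ = 1.4165; Σzᵢ/Kᵢ = 0.7977.
Since Σzᵢ/Kᵢ < 1 the mixture is above its dew point — single vapor phase.

superheated vapor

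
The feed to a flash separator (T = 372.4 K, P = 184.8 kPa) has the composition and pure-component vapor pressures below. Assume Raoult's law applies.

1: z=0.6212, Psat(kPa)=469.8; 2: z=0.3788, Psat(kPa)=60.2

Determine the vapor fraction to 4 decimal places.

ψ = 0.6757

Raoult's law: Kᵢ = Pᵢˢᵃᵗ/P = Pᵢˢᵃᵗ/184.8.
  K_1 = 469.8/184.8 = 2.542208, K_2 = 60.2/184.8 = 0.325758
Let ψ = V/F and solve Σ zᵢ(Kᵢ−1)/(1+ψ(Kᵢ−1)) = 0.
Check two-phase: ΣzᵢKᵢ = 1.7026 > 1 and Σzᵢ/Kᵢ = 1.4072 > 1, so g(0) = 0.7026 > 0 and g(1) = -0.4072 < 0.
Binary case is linear: z₁(K₁−1)(1+ψ(K₂−1)) + z₂(K₂−1)(1+ψ(K₁−1)) = 0
⇒ ψ = [z₁(K₁−1)+z₂(K₂−1)] / [−(K₁−1)(K₂−1)] = 0.70262/1.03982 = 0.6757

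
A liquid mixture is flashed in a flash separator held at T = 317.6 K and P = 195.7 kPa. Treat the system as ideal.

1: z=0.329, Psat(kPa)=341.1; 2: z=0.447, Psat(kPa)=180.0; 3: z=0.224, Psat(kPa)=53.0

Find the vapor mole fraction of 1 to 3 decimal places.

Raoult's law: Kᵢ = Pᵢˢᵃᵗ/P = Pᵢˢᵃᵗ/195.7.
  K_1 = 341.1/195.7 = 1.74297, K_2 = 180.0/195.7 = 0.91978, K_3 = 53.0/195.7 = 0.27082
Material balance + equilibrium reduce to Σ zᵢ(Kᵢ−1)/(1+ψ(Kᵢ−1)) = 0.
Feasibility: ΣzᵢKᵢ = 1.045, Σzᵢ/Kᵢ = 1.502 — both > 1, two phases present.
Newton iteration, ψ⁰ = 0.41:
  ψ = 0.410: g = -0.0827, g' = -0.352 → ψ = 0.175
  ψ = 0.175: g = -0.0073, g' = -0.302 → ψ = 0.151
Converged at ψ = 0.151.
Compositions from xᵢ = zᵢ/(1+ψ(Kᵢ−1)), yᵢ = Kᵢxᵢ:
  1: x = 0.296, y = 0.516
  2: x = 0.452, y = 0.416
  3: x = 0.252, y = 0.068

y_1 = 0.516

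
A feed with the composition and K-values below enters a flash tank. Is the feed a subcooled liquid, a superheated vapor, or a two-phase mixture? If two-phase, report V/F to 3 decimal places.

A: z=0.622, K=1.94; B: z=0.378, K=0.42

two-phase, V/F = 0.670

ΣzᵢKᵢ = 1.365; Σzᵢ/Kᵢ = 1.221.
Both exceed 1, so a two-phase solution exists.
Rachford–Rice: g(ψ) = Σ zᵢ(Kᵢ−1)/(1+ψ(Kᵢ−1)) = 0.
Iterate (Newton) starting at ψ = 0.46:
  ψ = 0.460: g = 0.1092, g' = -0.504 → ψ = 0.676
  ψ = 0.676: g = -0.0034, g' = -0.550 → ψ = 0.670
Converged at ψ = 0.670.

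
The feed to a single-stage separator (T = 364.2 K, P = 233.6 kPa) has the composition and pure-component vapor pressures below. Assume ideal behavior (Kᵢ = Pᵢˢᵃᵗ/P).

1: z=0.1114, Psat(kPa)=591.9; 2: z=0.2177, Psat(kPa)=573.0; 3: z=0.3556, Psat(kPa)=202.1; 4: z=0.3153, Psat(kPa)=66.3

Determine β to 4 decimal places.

Raoult's law: Kᵢ = Pᵢˢᵃᵗ/P = Pᵢˢᵃᵗ/233.6.
  K_1 = 591.9/233.6 = 2.533818, K_2 = 573.0/233.6 = 2.452911, K_3 = 202.1/233.6 = 0.865154, K_4 = 66.3/233.6 = 0.283818
Material balance + equilibrium reduce to Σ zᵢ(Kᵢ−1)/(1+β(Kᵢ−1)) = 0.
Feasibility: ΣzᵢKᵢ = 1.2134, Σzᵢ/Kᵢ = 1.6547 — both > 1, two phases present.
Newton iteration, β⁰ = 0.3:
  β = 0.3000: g = -0.00027, g' = -0.6152 → β = 0.2996
Converged at β = 0.2996.

β = 0.2996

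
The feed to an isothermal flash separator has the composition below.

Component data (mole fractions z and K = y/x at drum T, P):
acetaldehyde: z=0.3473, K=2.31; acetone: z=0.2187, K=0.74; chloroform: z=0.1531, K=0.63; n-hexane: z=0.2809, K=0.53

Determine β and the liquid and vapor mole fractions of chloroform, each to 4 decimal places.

Material balance + equilibrium reduce to Σ zᵢ(Kᵢ−1)/(1+β(Kᵢ−1)) = 0.
Feasibility: ΣzᵢKᵢ = 1.2094, Σzᵢ/Kᵢ = 1.2189 — both > 1, two phases present.
Newton–Raphson from β = 0.5:
  β = 0.5000: g = -0.03254, g' = -0.3747 → β = 0.4132
  β = 0.4132: g = 0.00078, g' = -0.3942 → β = 0.4151
Converged at β = 0.4151.
Compositions from xᵢ = zᵢ/(1+β(Kᵢ−1)), yᵢ = Kᵢxᵢ:
  acetaldehyde: x = 0.2250, y = 0.5197
  acetone: x = 0.2452, y = 0.1814
  chloroform: x = 0.1809, y = 0.1140
  n-hexane: x = 0.3490, y = 0.1850

β = 0.4151, x_chloroform = 0.1809, y_chloroform = 0.1140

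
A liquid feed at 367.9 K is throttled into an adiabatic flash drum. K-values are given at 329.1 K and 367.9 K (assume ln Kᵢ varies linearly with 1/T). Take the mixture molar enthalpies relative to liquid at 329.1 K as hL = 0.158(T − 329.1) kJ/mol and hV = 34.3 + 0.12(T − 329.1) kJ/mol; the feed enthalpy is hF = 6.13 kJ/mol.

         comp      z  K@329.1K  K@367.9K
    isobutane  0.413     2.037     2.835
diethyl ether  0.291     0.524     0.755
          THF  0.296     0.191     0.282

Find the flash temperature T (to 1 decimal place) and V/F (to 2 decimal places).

T = 335.1 K, V/F = 0.15

Adiabatic flash: solve Rachford–Rice at each trial T, then check hF = ψ·hV(T) + (1−ψ)·hL(T).
  T = 329.1 K: K = (2.037, 0.524, 0.191), RR gives ψ = 0.073, H_out = 2.511 kJ/mol
  T = 367.9 K: K = (2.835, 0.755, 0.282), RR gives ψ = 0.477, H_out = 21.795 kJ/mol
  T = 348.5 K: K = (2.425, 0.635, 0.235), RR gives ψ = 0.299, H_out = 13.095 kJ/mol
  T = 338.8 K: K = (2.228, 0.579, 0.212), RR gives ψ = 0.195, H_out = 8.158 kJ/mol
  T = 334.0 K: K = (2.133, 0.551, 0.202), RR gives ψ = 0.138, H_out = 5.475 kJ/mol
  T = 336.4 K: K = (2.180, 0.565, 0.207), RR gives ψ = 0.167, H_out = 6.840 kJ/mol
  T = 335.2 K: K = (2.157, 0.558, 0.204), RR gives ψ = 0.153, H_out = 6.164 kJ/mol
Linear interpolation between T = 334.0 (H_out = 5.475) and T = 335.2 (H_out = 6.164) on hF = 6.13 gives T ≈ 335.1 K, at which ψ = 0.15.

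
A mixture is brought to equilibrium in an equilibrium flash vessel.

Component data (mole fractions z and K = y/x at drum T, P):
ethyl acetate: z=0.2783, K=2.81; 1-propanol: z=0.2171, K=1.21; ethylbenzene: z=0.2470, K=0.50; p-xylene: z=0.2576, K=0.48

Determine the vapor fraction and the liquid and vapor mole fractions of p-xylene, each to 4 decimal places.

Rachford–Rice: g(ψ) = Σ zᵢ(Kᵢ−1)/(1+ψ(Kᵢ−1)) = 0.
Feasibility: ΣzᵢKᵢ = 1.2919, Σzᵢ/Kᵢ = 1.3091 — both > 1, two phases present.
Iterate (Newton) starting at ψ = 0.43:
  ψ = 0.4300: g = -0.00478, g' = -0.5121 → ψ = 0.4207
Converged at ψ = 0.4207.
Compositions from xᵢ = zᵢ/(1+ψ(Kᵢ−1)), yᵢ = Kᵢxᵢ:
  ethyl acetate: x = 0.1580, y = 0.4440
  1-propanol: x = 0.1995, y = 0.2414
  ethylbenzene: x = 0.3128, y = 0.1564
  p-xylene: x = 0.3297, y = 0.1583

ψ = 0.4207, x_p-xylene = 0.3297, y_p-xylene = 0.1583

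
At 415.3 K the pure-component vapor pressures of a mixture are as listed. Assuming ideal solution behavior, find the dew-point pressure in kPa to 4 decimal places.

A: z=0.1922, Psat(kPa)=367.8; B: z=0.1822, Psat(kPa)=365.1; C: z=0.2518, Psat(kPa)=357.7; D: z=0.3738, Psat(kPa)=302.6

At the dew point ψ → 1, so Σzᵢ/Kᵢ = 1 with Kᵢ = Pᵢˢᵃᵗ/P ⇒ 1/P = Σzᵢ/Pᵢˢᵃᵗ.
1/P = 0.1922/367.8 + 0.1822/365.1 + 0.2518/357.7 + 0.3738/302.6 = 0.0029608 ⇒ P = 337.7415 kPa

Pdew = 337.7415 kPa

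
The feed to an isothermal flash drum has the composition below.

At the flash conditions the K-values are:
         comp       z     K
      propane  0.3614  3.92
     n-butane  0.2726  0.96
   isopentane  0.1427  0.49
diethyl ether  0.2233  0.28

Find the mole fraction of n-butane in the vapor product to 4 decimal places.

y_n-butane = 0.2679

Rachford–Rice: g(ψ) = Σ zᵢ(Kᵢ−1)/(1+ψ(Kᵢ−1)) = 0.
Check two-phase: ΣzᵢKᵢ = 1.8108 > 1 and Σzᵢ/Kᵢ = 1.4649 > 1, so g(0) = 0.8108 > 0 and g(1) = -0.4649 < 0.
Iterate (Newton) starting at ψ = 0.5:
  ψ = 0.5000: g = 0.06895, g' = -0.8591 → ψ = 0.5803
  ψ = 0.5803: g = 0.00099, g' = -0.8413 → ψ = 0.5814
Converged at ψ = 0.5814.
Compositions from xᵢ = zᵢ/(1+ψ(Kᵢ−1)), yᵢ = Kᵢxᵢ:
  propane: x = 0.1340, y = 0.5251
  n-butane: x = 0.2791, y = 0.2679
  isopentane: x = 0.2029, y = 0.0994
  diethyl ether: x = 0.3841, y = 0.1075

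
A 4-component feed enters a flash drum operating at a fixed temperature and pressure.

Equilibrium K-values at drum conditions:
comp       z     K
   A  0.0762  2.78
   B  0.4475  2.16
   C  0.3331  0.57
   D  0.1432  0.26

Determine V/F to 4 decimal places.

Material balance + equilibrium reduce to Σ zᵢ(Kᵢ−1)/(1+V/F(Kᵢ−1)) = 0.
g(0) = ΣzᵢKᵢ − 1 = 0.4055 and g(1) = 1 − Σzᵢ/Kᵢ = -0.3697, so a root lies in (0, 1).
Newton–Raphson from V/F = 0.5:
  V/F = 0.5000: g = 0.04964, g' = -0.6063 → V/F = 0.5819
  V/F = 0.5819: g = -0.00059, g' = -0.6243 → V/F = 0.5809
Converged at V/F = 0.5809.

V/F = 0.5809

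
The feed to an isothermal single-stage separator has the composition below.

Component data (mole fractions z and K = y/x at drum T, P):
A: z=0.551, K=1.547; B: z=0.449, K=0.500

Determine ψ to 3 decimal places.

ψ = 0.281

Material balance + equilibrium reduce to Σ zᵢ(Kᵢ−1)/(1+ψ(Kᵢ−1)) = 0.
Feasibility: ΣzᵢKᵢ = 1.077, Σzᵢ/Kᵢ = 1.254 — both > 1, two phases present.
Newton–Raphson from ψ = 0.5:
  ψ = 0.500: g = -0.0627, g' = -0.301 → ψ = 0.292
  ψ = 0.292: g = -0.0030, g' = -0.276 → ψ = 0.281
Converged at ψ = 0.281.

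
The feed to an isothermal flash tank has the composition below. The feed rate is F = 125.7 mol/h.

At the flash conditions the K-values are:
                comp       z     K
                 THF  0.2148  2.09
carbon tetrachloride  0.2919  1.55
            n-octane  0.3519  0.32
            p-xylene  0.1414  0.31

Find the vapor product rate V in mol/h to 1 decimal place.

V = 13.0 mol/h

Material balance + equilibrium reduce to Σ zᵢ(Kᵢ−1)/(1+ψ(Kᵢ−1)) = 0.
Check two-phase: ΣzᵢKᵢ = 1.0578 > 1 and Σzᵢ/Kᵢ = 1.8469 > 1, so g(0) = 0.0578 > 0 and g(1) = -0.8469 < 0.
Iterate (Newton) starting at ψ = 0.5:
  ψ = 0.5000: g = -0.23406, g' = -0.6917 → ψ = 0.1616
  ψ = 0.1616: g = -0.03214, g' = -0.5496 → ψ = 0.1031
  ψ = 0.1031: g = 0.00002, g' = -0.5515 → ψ = 0.1032
Converged at ψ = 0.1032.
Then V = ψ·F = 0.1032·125.7 = 13.0 mol/h and L = F − V = 112.7 mol/h.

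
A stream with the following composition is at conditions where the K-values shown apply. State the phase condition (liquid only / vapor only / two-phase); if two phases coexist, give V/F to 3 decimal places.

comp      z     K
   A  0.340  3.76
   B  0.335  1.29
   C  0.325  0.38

two-phase, V/F = 0.762

ΣzᵢKᵢ = 1.834; Σzᵢ/Kᵢ = 1.205.
Both exceed 1, so a two-phase solution exists.
Newton iteration, ψ⁰ = 0.67:
  ψ = 0.670: g = 0.0660, g' = -0.704 → ψ = 0.764
  ψ = 0.764: g = -0.0013, g' = -0.738 → ψ = 0.762
Converged at ψ = 0.762.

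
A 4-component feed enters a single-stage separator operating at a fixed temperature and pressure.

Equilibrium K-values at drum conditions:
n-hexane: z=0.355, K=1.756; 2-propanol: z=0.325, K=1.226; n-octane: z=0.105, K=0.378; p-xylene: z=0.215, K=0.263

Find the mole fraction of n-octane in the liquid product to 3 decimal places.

Newton iteration, ψ⁰ = 0.67:
  ψ = 0.670: g = -0.1831, g' = -0.677 → ψ = 0.400
  ψ = 0.400: g = -0.0380, g' = -0.440 → ψ = 0.313
  ψ = 0.313: g = -0.0015, g' = -0.407 → ψ = 0.309
Converged at ψ = 0.309.
Compositions from xᵢ = zᵢ/(1+ψ(Kᵢ−1)), yᵢ = Kᵢxᵢ:
  n-hexane: x = 0.288, y = 0.505
  2-propanol: x = 0.304, y = 0.372
  n-octane: x = 0.130, y = 0.049
  p-xylene: x = 0.279, y = 0.073

x_n-octane = 0.130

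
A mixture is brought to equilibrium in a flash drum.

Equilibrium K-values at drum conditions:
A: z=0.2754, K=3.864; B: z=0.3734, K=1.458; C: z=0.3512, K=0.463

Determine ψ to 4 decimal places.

Iterate (Newton) starting at ψ = 0.34:
  ψ = 0.3400: g = 0.31687, g' = -0.7901 → ψ = 0.7411
  ψ = 0.7411: g = 0.06703, g' = -0.5548 → ψ = 0.8619
  ψ = 0.8619: g = -0.00108, g' = -0.5790 → ψ = 0.8600
Converged at ψ = 0.8600.

ψ = 0.8600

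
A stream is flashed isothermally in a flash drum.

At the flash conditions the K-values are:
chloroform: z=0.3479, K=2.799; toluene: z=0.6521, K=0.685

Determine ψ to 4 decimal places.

ψ = 0.7420

Binary case is linear: z₁(K₁−1)(1+ψ(K₂−1)) + z₂(K₂−1)(1+ψ(K₁−1)) = 0
⇒ ψ = [z₁(K₁−1)+z₂(K₂−1)] / [−(K₁−1)(K₂−1)] = 0.42046/0.56668 = 0.7420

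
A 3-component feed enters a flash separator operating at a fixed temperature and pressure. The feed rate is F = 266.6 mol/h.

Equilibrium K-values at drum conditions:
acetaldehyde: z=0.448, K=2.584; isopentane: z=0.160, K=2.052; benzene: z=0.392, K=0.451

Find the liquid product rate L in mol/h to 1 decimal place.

L = 44.9 mol/h

Rachford–Rice: g(β) = Σ zᵢ(Kᵢ−1)/(1+β(Kᵢ−1)) = 0.
Check two-phase: ΣzᵢKᵢ = 1.663 > 1 and Σzᵢ/Kᵢ = 1.121 > 1, so g(0) = 0.663 > 0 and g(1) = -0.121 < 0.
Newton iteration, β⁰ = 0.33:
  β = 0.330: g = 0.3281, g' = -0.759 → β = 0.763
  β = 0.763: g = 0.0446, g' = -0.635 → β = 0.833
  β = 0.833: g = -0.0008, g' = -0.660 → β = 0.832
Converged at β = 0.832.
Then V = β·F = 0.8316·266.6 = 221.7 mol/h and L = F − V = 44.9 mol/h.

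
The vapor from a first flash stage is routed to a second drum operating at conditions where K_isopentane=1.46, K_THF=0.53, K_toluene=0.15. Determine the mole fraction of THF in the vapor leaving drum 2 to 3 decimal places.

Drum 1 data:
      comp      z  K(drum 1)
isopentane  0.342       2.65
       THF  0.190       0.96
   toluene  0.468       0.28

Drum 1:
Rachford–Rice: g(ψ₁) = Σ zᵢ(Kᵢ−1)/(1+ψ₁(Kᵢ−1)) = 0.
Check two-phase: ΣzᵢKᵢ = 1.220 > 1 and Σzᵢ/Kᵢ = 1.998 > 1, so g(0) = 0.220 > 0 and g(1) = -0.998 < 0.
Newton–Raphson from ψ₁ = 0.5:
  ψ₁ = 0.500: g = -0.2250, g' = -0.872 → ψ₁ = 0.242
  ψ₁ = 0.242: g = -0.0124, g' = -0.832 → ψ₁ = 0.227
Converged at ψ₁ = 0.227.
Drum-1 compositions:
  isopentane: x = 0.249, y = 0.659
  THF: x = 0.192, y = 0.184
  toluene: x = 0.559, y = 0.157
Drum-2 feed = drum-1 vapor: z₂ = (0.6593, 0.1841, 0.1567).
Drum 2:
Let ψ₂ = V/F and solve Σ zᵢ(Kᵢ−1)/(1+ψ₂(Kᵢ−1)) = 0.
Check two-phase: ΣzᵢKᵢ = 1.084 > 1 and Σzᵢ/Kᵢ = 1.843 > 1, so g(0) = 0.084 > 0 and g(1) = -0.843 < 0.
Newton–Raphson from ψ₂ = 0.68:
  ψ₂ = 0.680: g = -0.2117, g' = -0.804 → ψ₂ = 0.417
  ψ₂ = 0.417: g = -0.0593, g' = -0.433 → ψ₂ = 0.280
  ψ₂ = 0.280: g = -0.0056, g' = -0.358 → ψ₂ = 0.264
Converged at ψ₂ = 0.264.
  isopentane: x = 0.588, y = 0.858
  THF: x = 0.210, y = 0.111
  toluene: x = 0.202, y = 0.030

y_THF (drum 2) = 0.111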